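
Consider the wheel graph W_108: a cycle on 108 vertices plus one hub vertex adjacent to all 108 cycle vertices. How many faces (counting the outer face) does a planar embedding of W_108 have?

W_108 has V = 108 + 1 = 109 vertices and E = 2·108 = 216 edges.
By Euler's formula F = 2 − V + E = 2 − 109 + 216 = 109.

109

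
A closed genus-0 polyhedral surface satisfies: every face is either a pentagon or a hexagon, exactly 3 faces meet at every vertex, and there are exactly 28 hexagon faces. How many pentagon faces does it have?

12

Let x be the number of pentagons; then F = 28 + x.
Edge–face incidences: 2E = 6·28 + 5·x = 168 + 5x.
Every vertex has degree 3, so 3V = 2E.
Euler: V − E + F = 2 ⇒ (2E)/3 − E + (28 + x) = 2.
Multiply by 6: 2·(2E) − 3·(2E) + 6·(28 + x) = 12, i.e. 168 + 6x − (168 + 5x) = 12.
Collecting terms: x = 12.
Then 2E = 168 + 5·12 = 228, so E = 114, V = 2E/3 = 76, F = 28 + 12 = 40.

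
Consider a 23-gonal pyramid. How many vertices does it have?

A pyramid on an n-gon base has one n-gon and n triangles: V = 23 + 1 = 24, E = 2·23 = 46, F = 23 + 1 = 24.

24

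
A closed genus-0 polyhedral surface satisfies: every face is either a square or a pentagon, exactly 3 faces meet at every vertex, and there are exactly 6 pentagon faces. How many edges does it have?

21

Let x be the number of squares; then F = 6 + x.
Edge–face incidences: 2E = 5·6 + 4·x = 30 + 4x.
Every vertex has degree 3, so 3V = 2E.
Euler: V − E + F = 2 ⇒ (2E)/3 − E + (6 + x) = 2.
Multiply by 6: 2·(2E) − 3·(2E) + 6·(6 + x) = 12, i.e. 36 + 6x − (30 + 4x) = 12.
Collecting terms: 2x + 6 = 12, so 2x = 6, so x = 3.
Then 2E = 30 + 4·3 = 42, so E = 21, V = 2E/3 = 14, F = 6 + 3 = 9.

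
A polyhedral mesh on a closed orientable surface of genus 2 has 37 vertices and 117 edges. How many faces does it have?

For a closed orientable surface of genus 2, χ = 2 − 2·2 = -2.
F = -2 − V + E = -2 − 37 + 117 = 78.

78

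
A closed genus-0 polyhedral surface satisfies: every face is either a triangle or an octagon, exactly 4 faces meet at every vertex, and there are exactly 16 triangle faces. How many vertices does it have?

Let x be the number of octagons; then F = 16 + x.
Edge–face incidences: 2E = 3·16 + 8·x = 48 + 8x.
Every vertex has degree 4, so 4V = 2E.
Euler: V − E + F = 2 ⇒ (2E)/4 − E + (16 + x) = 2.
Multiply by 8: 2·(2E) − 4·(2E) + 8·(16 + x) = 16, i.e. 128 + 8x − 2·(48 + 8x) = 16.
Collecting terms: −8x + 32 = 16, so −8x = −16, so x = 2.
Then 2E = 48 + 8·2 = 64, so E = 32, V = 2E/4 = 16, F = 16 + 2 = 18.

16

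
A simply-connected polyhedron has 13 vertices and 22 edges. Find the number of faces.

Here V − E + F = 2.
F = 2 − V + E = 2 − 13 + 22 = 11.

11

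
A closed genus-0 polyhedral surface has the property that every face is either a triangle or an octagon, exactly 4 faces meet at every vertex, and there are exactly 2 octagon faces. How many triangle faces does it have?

16

Let x be the number of triangles; then F = 2 + x.
Edge–face incidences: 2E = 8·2 + 3·x = 16 + 3x.
Every vertex has degree 4, so 4V = 2E.
Euler: V − E + F = 2 ⇒ (2E)/4 − E + (2 + x) = 2.
Multiply by 8: 2·(2E) − 4·(2E) + 8·(2 + x) = 16, i.e. 16 + 8x − 2·(16 + 3x) = 16.
Collecting terms: 2x − 16 = 16, so 2x = 32, so x = 16.
Then 2E = 16 + 3·16 = 64, so E = 32, V = 2E/4 = 16, F = 2 + 16 = 18.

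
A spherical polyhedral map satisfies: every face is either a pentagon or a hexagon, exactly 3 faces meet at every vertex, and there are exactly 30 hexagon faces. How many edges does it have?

120

Let x be the number of pentagons; then F = 30 + x.
Edge–face incidences: 2E = 6·30 + 5·x = 180 + 5x.
Every vertex has degree 3, so 3V = 2E.
Euler: V − E + F = 2 ⇒ (2E)/3 − E + (30 + x) = 2.
Multiply by 6: 2·(2E) − 3·(2E) + 6·(30 + x) = 12, i.e. 180 + 6x − (180 + 5x) = 12.
Collecting terms: x = 12.
Then 2E = 180 + 5·12 = 240, so E = 120, V = 2E/3 = 80, F = 30 + 12 = 42.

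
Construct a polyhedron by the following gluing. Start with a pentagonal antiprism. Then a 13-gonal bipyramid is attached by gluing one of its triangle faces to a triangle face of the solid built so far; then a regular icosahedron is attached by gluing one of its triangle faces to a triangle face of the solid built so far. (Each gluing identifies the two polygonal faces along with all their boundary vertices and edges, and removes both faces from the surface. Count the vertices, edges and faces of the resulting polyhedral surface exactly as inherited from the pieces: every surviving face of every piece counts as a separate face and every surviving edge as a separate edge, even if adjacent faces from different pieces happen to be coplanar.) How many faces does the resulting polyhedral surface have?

54

A pentagonal antiprism: V=10, E=20, F=12.
Attach a 13-gonal bipyramid (V=15, E=39, F=26) along a 3-gon: merge 3 vertices and 3 edges, delete both glued faces → V=22, E=56, F=36.
Attach a regular icosahedron (V=12, E=30, F=20) along a 3-gon: merge 3 vertices and 3 edges, delete both glued faces → V=31, E=83, F=54.
Check: V − E + F = 31 − 83 + 54 = 2.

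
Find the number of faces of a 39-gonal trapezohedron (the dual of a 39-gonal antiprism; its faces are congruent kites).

The n-trapezohedron (dual of the n-antiprism) has V = 2·39 + 2 = 80, E = 4·39 = 156, F = 2·39 = 78.

78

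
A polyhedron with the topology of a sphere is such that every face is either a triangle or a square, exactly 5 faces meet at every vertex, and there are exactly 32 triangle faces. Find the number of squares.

6

Let x be the number of squares; then F = 32 + x.
Edge–face incidences: 2E = 3·32 + 4·x = 96 + 4x.
Every vertex has degree 5, so 5V = 2E.
Euler: V − E + F = 2 ⇒ (2E)/5 − E + (32 + x) = 2.
Multiply by 10: 2·(2E) − 5·(2E) + 10·(32 + x) = 20, i.e. 320 + 10x − 3·(96 + 4x) = 20.
Collecting terms: −2x + 32 = 20, so −2x = −12, so x = 6.
Then 2E = 96 + 4·6 = 120, so E = 60, V = 2E/5 = 24, F = 32 + 6 = 38.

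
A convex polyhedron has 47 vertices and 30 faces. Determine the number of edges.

Here V − E + F = 2.
E = V + F − (2) = 47 + 30 − (2) = 75.

75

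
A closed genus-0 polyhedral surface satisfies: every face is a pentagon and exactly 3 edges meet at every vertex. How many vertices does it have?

Each face has 5 edges and each edge borders two faces, so 2E = 5F.
Each vertex has degree 3, so 3V = 2E and hence V = 5F/3.
Euler: V − E + F = 2 ⇒ (5F/3) − (5F/2) + F = 2.
Multiply by 6: (10 − 15 + 6)F = 12, i.e. 1F = 12.
So F = 12, E = 5·12/2 = 30, V = 5·12/3 = 20.

20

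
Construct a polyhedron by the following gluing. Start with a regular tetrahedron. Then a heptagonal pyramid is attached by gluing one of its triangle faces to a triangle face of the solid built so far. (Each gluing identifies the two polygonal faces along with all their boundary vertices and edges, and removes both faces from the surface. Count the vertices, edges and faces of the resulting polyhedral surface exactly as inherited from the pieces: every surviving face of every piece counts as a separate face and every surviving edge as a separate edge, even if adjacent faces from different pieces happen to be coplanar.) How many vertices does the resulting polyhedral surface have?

A regular tetrahedron: V=4, E=6, F=4.
Attach a heptagonal pyramid (V=8, E=14, F=8) along a 3-gon: merge 3 vertices and 3 edges, delete both glued faces → V=9, E=17, F=10.
Check: V − E + F = 9 − 17 + 10 = 2.

9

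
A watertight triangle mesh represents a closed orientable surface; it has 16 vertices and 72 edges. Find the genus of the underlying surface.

5

Every face is a triangle and each edge borders two faces, so 3F = 2·72, giving F = 48.
χ = V − E + F = 16 − 72 + 48 = -8.
For a closed orientable surface χ = 2 − 2g, so g = (2 − (-8))/2 = 5.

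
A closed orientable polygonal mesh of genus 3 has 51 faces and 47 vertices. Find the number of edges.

102

For a closed orientable surface of genus 3, χ = 2 − 2·3 = -4.
E = V + F − (-4) = 47 + 51 − (-4) = 102.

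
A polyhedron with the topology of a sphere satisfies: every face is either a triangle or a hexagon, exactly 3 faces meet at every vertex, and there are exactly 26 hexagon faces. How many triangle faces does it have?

Let x be the number of triangles; then F = 26 + x.
Edge–face incidences: 2E = 6·26 + 3·x = 156 + 3x.
Every vertex has degree 3, so 3V = 2E.
Euler: V − E + F = 2 ⇒ (2E)/3 − E + (26 + x) = 2.
Multiply by 6: 2·(2E) − 3·(2E) + 6·(26 + x) = 12, i.e. 156 + 6x − (156 + 3x) = 12.
Collecting terms: 3x = 12, so x = 4.
Then 2E = 156 + 3·4 = 168, so E = 84, V = 2E/3 = 56, F = 26 + 4 = 30.

4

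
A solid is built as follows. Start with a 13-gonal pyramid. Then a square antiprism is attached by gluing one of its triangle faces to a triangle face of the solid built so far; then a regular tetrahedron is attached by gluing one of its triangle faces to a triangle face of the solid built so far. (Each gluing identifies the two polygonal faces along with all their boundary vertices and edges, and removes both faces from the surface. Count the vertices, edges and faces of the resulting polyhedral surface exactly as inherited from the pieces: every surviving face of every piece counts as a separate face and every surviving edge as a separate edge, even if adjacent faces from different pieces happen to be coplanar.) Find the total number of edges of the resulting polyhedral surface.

A 13-gonal pyramid: V=14, E=26, F=14.
Attach a square antiprism (V=8, E=16, F=10) along a 3-gon: merge 3 vertices and 3 edges, delete both glued faces → V=19, E=39, F=22.
Attach a regular tetrahedron (V=4, E=6, F=4) along a 3-gon: merge 3 vertices and 3 edges, delete both glued faces → V=20, E=42, F=24.
Check: V − E + F = 20 − 42 + 24 = 2.

42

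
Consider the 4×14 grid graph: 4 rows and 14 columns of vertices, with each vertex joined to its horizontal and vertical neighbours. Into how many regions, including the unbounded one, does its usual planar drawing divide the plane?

40

The grid has V = 4·14 = 56 vertices and E = 4·13 + 14·3 = 94 edges.
F = 2 − V + E = 2 − 56 + 94 = 40.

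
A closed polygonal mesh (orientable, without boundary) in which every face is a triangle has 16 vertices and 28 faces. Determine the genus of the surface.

Every face is a triangle, so 2E = 3·28 = 84, giving E = 42.
χ = V − E + F = 16 − 42 + 28 = 2.
For a closed orientable surface χ = 2 − 2g, so g = (2 − (2))/2 = 0.

0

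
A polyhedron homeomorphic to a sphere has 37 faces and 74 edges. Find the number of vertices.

Here V − E + F = 2.
V = 2 + E − F = 2 + 74 − 37 = 39.

39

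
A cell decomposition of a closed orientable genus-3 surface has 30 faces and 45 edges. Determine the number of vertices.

11

For a closed orientable surface of genus 3, χ = 2 − 2·3 = -4.
V = -4 + E − F = -4 + 45 − 30 = 11.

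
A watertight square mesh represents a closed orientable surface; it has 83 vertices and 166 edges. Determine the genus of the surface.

Every face is a square and each edge borders two faces, so 4F = 2·166, giving F = 83.
χ = V − E + F = 83 − 166 + 83 = 0.
For a closed orientable surface χ = 2 − 2g, so g = (2 − (0))/2 = 1.

1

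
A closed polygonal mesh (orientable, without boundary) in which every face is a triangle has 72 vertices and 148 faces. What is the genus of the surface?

2

Every face is a triangle, so 2E = 3·148 = 444, giving E = 222.
χ = V − E + F = 72 − 222 + 148 = -2.
For a closed orientable surface χ = 2 − 2g, so g = (2 − (-2))/2 = 2.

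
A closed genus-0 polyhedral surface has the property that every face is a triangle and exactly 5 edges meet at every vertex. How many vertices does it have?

12

Each face has 3 edges and each edge borders two faces, so 2E = 3F.
Each vertex has degree 5, so 5V = 2E and hence V = 3F/5.
Euler: V − E + F = 2 ⇒ (3F/5) − (3F/2) + F = 2.
Multiply by 10: (6 − 15 + 10)F = 20, i.e. 1F = 20.
So F = 20, E = 3·20/2 = 30, V = 3·20/5 = 12.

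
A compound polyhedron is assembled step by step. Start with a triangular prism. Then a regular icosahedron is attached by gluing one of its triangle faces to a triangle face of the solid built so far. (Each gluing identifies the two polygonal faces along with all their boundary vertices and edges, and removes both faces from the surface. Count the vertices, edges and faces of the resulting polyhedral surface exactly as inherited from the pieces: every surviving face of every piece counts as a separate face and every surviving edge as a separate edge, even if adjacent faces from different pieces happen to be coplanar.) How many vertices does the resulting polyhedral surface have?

15

A triangular prism: V=6, E=9, F=5.
Attach a regular icosahedron (V=12, E=30, F=20) along a 3-gon: merge 3 vertices and 3 edges, delete both glued faces → V=15, E=36, F=23.
Check: V − E + F = 15 − 36 + 23 = 2.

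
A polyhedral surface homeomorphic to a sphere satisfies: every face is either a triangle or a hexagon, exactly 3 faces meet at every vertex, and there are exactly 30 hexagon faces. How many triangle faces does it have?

Let x be the number of triangles; then F = 30 + x.
Edge–face incidences: 2E = 6·30 + 3·x = 180 + 3x.
Every vertex has degree 3, so 3V = 2E.
Euler: V − E + F = 2 ⇒ (2E)/3 − E + (30 + x) = 2.
Multiply by 6: 2·(2E) − 3·(2E) + 6·(30 + x) = 12, i.e. 180 + 6x − (180 + 3x) = 12.
Collecting terms: 3x = 12, so x = 4.
Then 2E = 180 + 3·4 = 192, so E = 96, V = 2E/3 = 64, F = 30 + 4 = 34.

4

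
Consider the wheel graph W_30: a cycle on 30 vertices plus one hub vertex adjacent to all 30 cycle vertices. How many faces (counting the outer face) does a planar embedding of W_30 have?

W_30 has V = 30 + 1 = 31 vertices and E = 2·30 = 60 edges.
By Euler's formula F = 2 − V + E = 2 − 31 + 60 = 31.

31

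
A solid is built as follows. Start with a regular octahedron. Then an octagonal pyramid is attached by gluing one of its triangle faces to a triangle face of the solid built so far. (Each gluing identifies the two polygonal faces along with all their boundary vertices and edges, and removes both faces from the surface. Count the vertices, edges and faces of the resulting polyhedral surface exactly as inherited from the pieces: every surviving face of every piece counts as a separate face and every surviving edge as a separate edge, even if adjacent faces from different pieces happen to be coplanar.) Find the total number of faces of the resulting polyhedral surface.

A regular octahedron: V=6, E=12, F=8.
Attach an octagonal pyramid (V=9, E=16, F=9) along a 3-gon: merge 3 vertices and 3 edges, delete both glued faces → V=12, E=25, F=15.
Check: V − E + F = 12 − 25 + 15 = 2.

15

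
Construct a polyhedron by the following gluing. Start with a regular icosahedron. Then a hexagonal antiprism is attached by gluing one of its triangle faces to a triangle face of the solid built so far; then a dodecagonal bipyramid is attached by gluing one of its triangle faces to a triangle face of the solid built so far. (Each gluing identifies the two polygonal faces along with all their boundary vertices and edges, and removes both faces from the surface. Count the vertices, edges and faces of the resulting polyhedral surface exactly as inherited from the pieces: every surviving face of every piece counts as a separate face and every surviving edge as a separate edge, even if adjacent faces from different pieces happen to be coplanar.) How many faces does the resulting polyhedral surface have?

54

A regular icosahedron: V=12, E=30, F=20.
Attach a hexagonal antiprism (V=12, E=24, F=14) along a 3-gon: merge 3 vertices and 3 edges, delete both glued faces → V=21, E=51, F=32.
Attach a dodecagonal bipyramid (V=14, E=36, F=24) along a 3-gon: merge 3 vertices and 3 edges, delete both glued faces → V=32, E=84, F=54.
Check: V − E + F = 32 − 84 + 54 = 2.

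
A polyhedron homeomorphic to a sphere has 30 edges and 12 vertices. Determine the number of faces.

Here V − E + F = 2.
F = 2 − V + E = 2 − 12 + 30 = 20.

20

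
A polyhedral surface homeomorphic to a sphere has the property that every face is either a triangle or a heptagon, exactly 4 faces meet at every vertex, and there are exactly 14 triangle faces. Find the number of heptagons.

Let x be the number of heptagons; then F = 14 + x.
Edge–face incidences: 2E = 3·14 + 7·x = 42 + 7x.
Every vertex has degree 4, so 4V = 2E.
Euler: V − E + F = 2 ⇒ (2E)/4 − E + (14 + x) = 2.
Multiply by 8: 2·(2E) − 4·(2E) + 8·(14 + x) = 16, i.e. 112 + 8x − 2·(42 + 7x) = 16.
Collecting terms: −6x + 28 = 16, so −6x = −12, so x = 2.
Then 2E = 42 + 7·2 = 56, so E = 28, V = 2E/4 = 14, F = 14 + 2 = 16.

2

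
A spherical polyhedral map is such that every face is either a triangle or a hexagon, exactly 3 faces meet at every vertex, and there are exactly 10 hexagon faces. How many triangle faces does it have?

4

Let x be the number of triangles; then F = 10 + x.
Edge–face incidences: 2E = 6·10 + 3·x = 60 + 3x.
Every vertex has degree 3, so 3V = 2E.
Euler: V − E + F = 2 ⇒ (2E)/3 − E + (10 + x) = 2.
Multiply by 6: 2·(2E) − 3·(2E) + 6·(10 + x) = 12, i.e. 60 + 6x − (60 + 3x) = 12.
Collecting terms: 3x = 12, so x = 4.
Then 2E = 60 + 3·4 = 72, so E = 36, V = 2E/3 = 24, F = 10 + 4 = 14.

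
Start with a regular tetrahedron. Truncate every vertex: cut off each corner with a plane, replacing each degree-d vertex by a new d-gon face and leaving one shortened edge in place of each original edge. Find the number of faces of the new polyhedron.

The base solid has V = 4, E = 6, F = 4.
Truncation replaces each original edge-end by a new vertex, so V′ = 2E = 12.
Each original edge survives, and each old vertex of degree d contributes d new edges; summing degrees gives Σd = 2E, so E′ = E + 2E = 3E = 18.
Each original face survives and each original vertex becomes one new face: F′ = F + V = 8.

8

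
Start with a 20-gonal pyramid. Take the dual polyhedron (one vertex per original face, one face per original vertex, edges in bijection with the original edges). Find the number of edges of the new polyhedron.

40

The base solid has V = 21, E = 40, F = 21.
The dual swaps V and F and preserves E: V′ = F = 21, E′ = E = 40, F′ = V = 21.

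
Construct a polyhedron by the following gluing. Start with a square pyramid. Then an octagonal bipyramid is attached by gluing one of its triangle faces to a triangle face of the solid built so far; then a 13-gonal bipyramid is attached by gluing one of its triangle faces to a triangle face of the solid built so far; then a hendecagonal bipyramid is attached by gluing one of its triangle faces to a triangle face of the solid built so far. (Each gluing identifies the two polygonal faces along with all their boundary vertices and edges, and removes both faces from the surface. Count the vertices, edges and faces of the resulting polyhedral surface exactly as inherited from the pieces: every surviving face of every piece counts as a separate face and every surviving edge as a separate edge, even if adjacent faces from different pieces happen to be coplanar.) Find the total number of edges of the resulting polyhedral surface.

A square pyramid: V=5, E=8, F=5.
Attach an octagonal bipyramid (V=10, E=24, F=16) along a 3-gon: merge 3 vertices and 3 edges, delete both glued faces → V=12, E=29, F=19.
Attach a 13-gonal bipyramid (V=15, E=39, F=26) along a 3-gon: merge 3 vertices and 3 edges, delete both glued faces → V=24, E=65, F=43.
Attach a hendecagonal bipyramid (V=13, E=33, F=22) along a 3-gon: merge 3 vertices and 3 edges, delete both glued faces → V=34, E=95, F=63.
Check: V − E + F = 34 − 95 + 63 = 2.

95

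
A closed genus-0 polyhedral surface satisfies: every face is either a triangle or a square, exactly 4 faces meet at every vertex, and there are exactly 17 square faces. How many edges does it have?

Let x be the number of triangles; then F = 17 + x.
Edge–face incidences: 2E = 4·17 + 3·x = 68 + 3x.
Every vertex has degree 4, so 4V = 2E.
Euler: V − E + F = 2 ⇒ (2E)/4 − E + (17 + x) = 2.
Multiply by 8: 2·(2E) − 4·(2E) + 8·(17 + x) = 16, i.e. 136 + 8x − 2·(68 + 3x) = 16.
Collecting terms: 2x = 16, so x = 8.
Then 2E = 68 + 3·8 = 92, so E = 46, V = 2E/4 = 23, F = 17 + 8 = 25.

46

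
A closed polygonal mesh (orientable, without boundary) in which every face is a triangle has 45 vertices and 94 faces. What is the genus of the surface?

Every face is a triangle, so 2E = 3·94 = 282, giving E = 141.
χ = V − E + F = 45 − 141 + 94 = -2.
For a closed orientable surface χ = 2 − 2g, so g = (2 − (-2))/2 = 2.

2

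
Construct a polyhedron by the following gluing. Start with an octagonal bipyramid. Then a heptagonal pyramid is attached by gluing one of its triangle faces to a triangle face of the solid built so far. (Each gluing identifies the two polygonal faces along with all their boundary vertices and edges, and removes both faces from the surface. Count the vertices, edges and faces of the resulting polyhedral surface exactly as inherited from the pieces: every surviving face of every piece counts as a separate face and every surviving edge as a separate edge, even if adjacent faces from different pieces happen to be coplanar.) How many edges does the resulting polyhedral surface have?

An octagonal bipyramid: V=10, E=24, F=16.
Attach a heptagonal pyramid (V=8, E=14, F=8) along a 3-gon: merge 3 vertices and 3 edges, delete both glued faces → V=15, E=35, F=22.
Check: V − E + F = 15 − 35 + 22 = 2.

35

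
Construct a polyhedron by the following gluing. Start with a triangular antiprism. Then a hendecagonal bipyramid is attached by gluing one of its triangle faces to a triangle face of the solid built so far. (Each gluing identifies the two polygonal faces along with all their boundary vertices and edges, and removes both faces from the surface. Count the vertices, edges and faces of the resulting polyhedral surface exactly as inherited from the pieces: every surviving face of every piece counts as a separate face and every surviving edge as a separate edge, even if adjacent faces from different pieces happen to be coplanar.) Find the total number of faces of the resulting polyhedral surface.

28

A triangular antiprism: V=6, E=12, F=8.
Attach a hendecagonal bipyramid (V=13, E=33, F=22) along a 3-gon: merge 3 vertices and 3 edges, delete both glued faces → V=16, E=42, F=28.
Check: V − E + F = 16 − 42 + 28 = 2.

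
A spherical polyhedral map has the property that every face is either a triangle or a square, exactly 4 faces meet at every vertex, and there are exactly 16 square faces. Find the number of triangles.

Let x be the number of triangles; then F = 16 + x.
Edge–face incidences: 2E = 4·16 + 3·x = 64 + 3x.
Every vertex has degree 4, so 4V = 2E.
Euler: V − E + F = 2 ⇒ (2E)/4 − E + (16 + x) = 2.
Multiply by 8: 2·(2E) − 4·(2E) + 8·(16 + x) = 16, i.e. 128 + 8x − 2·(64 + 3x) = 16.
Collecting terms: 2x = 16, so x = 8.
Then 2E = 64 + 3·8 = 88, so E = 44, V = 2E/4 = 22, F = 16 + 8 = 24.

8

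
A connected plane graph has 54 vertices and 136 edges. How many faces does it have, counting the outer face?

84

Euler's formula for a connected plane graph: V − E + F = 2, so F = 2 − 54 + 136 = 84.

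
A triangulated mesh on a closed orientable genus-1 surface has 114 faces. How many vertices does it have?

57

χ = 2 − 2·1 = 0, and every face is a triangle so 3F = 2E.
E = 3·114/2 = 171. Then V = 0 + E − F = 0 + 171 − 114 = 57.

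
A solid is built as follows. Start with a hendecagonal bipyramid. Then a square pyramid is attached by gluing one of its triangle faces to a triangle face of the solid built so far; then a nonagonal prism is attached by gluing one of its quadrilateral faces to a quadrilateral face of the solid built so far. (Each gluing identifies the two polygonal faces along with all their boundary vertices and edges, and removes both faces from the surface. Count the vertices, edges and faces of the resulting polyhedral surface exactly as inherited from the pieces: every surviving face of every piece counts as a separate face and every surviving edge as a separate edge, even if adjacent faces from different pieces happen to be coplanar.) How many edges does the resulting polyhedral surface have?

61

A hendecagonal bipyramid: V=13, E=33, F=22.
Attach a square pyramid (V=5, E=8, F=5) along a 3-gon: merge 3 vertices and 3 edges, delete both glued faces → V=15, E=38, F=25.
Attach a nonagonal prism (V=18, E=27, F=11) along a 4-gon: merge 4 vertices and 4 edges, delete both glued faces → V=29, E=61, F=34.
Check: V − E + F = 29 − 61 + 34 = 2.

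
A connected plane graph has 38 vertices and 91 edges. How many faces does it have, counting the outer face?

55

Euler's formula for a connected plane graph: V − E + F = 2, so F = 2 − 38 + 91 = 55.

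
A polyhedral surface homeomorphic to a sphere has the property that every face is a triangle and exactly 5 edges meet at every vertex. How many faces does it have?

20

Each face has 3 edges and each edge borders two faces, so 2E = 3F.
Each vertex has degree 5, so 5V = 2E and hence V = 3F/5.
Euler: V − E + F = 2 ⇒ (3F/5) − (3F/2) + F = 2.
Multiply by 10: (6 − 15 + 10)F = 20, i.e. 1F = 20.
So F = 20, E = 3·20/2 = 30, V = 3·20/5 = 12.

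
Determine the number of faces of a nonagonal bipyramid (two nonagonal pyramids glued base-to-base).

18

A bipyramid over an n-gon has 2n triangular faces and n + 2 vertices: V = 9 + 2 = 11, E = 3·9 = 27, F = 2·9 = 18.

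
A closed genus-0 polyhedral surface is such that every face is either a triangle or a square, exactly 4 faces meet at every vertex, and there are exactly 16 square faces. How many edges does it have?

44

Let x be the number of triangles; then F = 16 + x.
Edge–face incidences: 2E = 4·16 + 3·x = 64 + 3x.
Every vertex has degree 4, so 4V = 2E.
Euler: V − E + F = 2 ⇒ (2E)/4 − E + (16 + x) = 2.
Multiply by 8: 2·(2E) − 4·(2E) + 8·(16 + x) = 16, i.e. 128 + 8x − 2·(64 + 3x) = 16.
Collecting terms: 2x = 16, so x = 8.
Then 2E = 64 + 3·8 = 88, so E = 44, V = 2E/4 = 22, F = 16 + 8 = 24.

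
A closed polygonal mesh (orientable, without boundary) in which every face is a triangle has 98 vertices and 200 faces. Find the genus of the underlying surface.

Every face is a triangle, so 2E = 3·200 = 600, giving E = 300.
χ = V − E + F = 98 − 300 + 200 = -2.
For a closed orientable surface χ = 2 − 2g, so g = (2 − (-2))/2 = 2.

2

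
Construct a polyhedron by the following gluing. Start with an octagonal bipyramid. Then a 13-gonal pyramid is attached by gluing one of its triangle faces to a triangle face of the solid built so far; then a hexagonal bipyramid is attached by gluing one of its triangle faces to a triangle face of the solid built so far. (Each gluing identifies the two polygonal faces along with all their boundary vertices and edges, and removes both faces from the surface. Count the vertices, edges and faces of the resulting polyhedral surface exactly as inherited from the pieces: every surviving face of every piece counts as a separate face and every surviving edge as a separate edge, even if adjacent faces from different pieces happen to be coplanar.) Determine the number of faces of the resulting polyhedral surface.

An octagonal bipyramid: V=10, E=24, F=16.
Attach a 13-gonal pyramid (V=14, E=26, F=14) along a 3-gon: merge 3 vertices and 3 edges, delete both glued faces → V=21, E=47, F=28.
Attach a hexagonal bipyramid (V=8, E=18, F=12) along a 3-gon: merge 3 vertices and 3 edges, delete both glued faces → V=26, E=62, F=38.
Check: V − E + F = 26 − 62 + 38 = 2.

38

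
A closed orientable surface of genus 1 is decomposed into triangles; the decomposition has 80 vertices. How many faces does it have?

160

χ = 2 − 2·1 = 0, and every face is a triangle so 3F = 2E.
V − E + F = 0 with E = 3F/2 gives 80 − (3/2 − 1)·F = 0, so F = 160 and E = 240.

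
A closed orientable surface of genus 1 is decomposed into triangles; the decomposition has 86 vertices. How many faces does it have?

χ = 2 − 2·1 = 0, and every face is a triangle so 3F = 2E.
V − E + F = 0 with E = 3F/2 gives 86 − (3/2 − 1)·F = 0, so F = 172 and E = 258.

172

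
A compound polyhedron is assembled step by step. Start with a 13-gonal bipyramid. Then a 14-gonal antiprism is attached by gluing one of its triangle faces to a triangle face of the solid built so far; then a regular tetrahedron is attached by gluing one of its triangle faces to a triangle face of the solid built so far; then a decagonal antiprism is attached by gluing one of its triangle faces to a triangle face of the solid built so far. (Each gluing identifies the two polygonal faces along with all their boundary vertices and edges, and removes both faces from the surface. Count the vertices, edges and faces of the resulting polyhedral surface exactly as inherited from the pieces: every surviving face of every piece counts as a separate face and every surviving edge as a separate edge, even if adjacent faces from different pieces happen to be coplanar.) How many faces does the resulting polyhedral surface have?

A 13-gonal bipyramid: V=15, E=39, F=26.
Attach a 14-gonal antiprism (V=28, E=56, F=30) along a 3-gon: merge 3 vertices and 3 edges, delete both glued faces → V=40, E=92, F=54.
Attach a regular tetrahedron (V=4, E=6, F=4) along a 3-gon: merge 3 vertices and 3 edges, delete both glued faces → V=41, E=95, F=56.
Attach a decagonal antiprism (V=20, E=40, F=22) along a 3-gon: merge 3 vertices and 3 edges, delete both glued faces → V=58, E=132, F=76.
Check: V − E + F = 58 − 132 + 76 = 2.

76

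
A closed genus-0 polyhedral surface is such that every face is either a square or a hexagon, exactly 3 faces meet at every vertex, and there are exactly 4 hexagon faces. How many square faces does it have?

6

Let x be the number of squares; then F = 4 + x.
Edge–face incidences: 2E = 6·4 + 4·x = 24 + 4x.
Every vertex has degree 3, so 3V = 2E.
Euler: V − E + F = 2 ⇒ (2E)/3 − E + (4 + x) = 2.
Multiply by 6: 2·(2E) − 3·(2E) + 6·(4 + x) = 12, i.e. 24 + 6x − (24 + 4x) = 12.
Collecting terms: 2x = 12, so x = 6.
Then 2E = 24 + 4·6 = 48, so E = 24, V = 2E/3 = 16, F = 4 + 6 = 10.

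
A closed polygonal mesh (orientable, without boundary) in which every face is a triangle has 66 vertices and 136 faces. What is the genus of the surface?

Every face is a triangle, so 2E = 3·136 = 408, giving E = 204.
χ = V − E + F = 66 − 204 + 136 = -2.
For a closed orientable surface χ = 2 − 2g, so g = (2 − (-2))/2 = 2.

2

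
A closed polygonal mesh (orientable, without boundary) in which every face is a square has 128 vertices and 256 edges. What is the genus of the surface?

1

Every face is a square and each edge borders two faces, so 4F = 2·256, giving F = 128.
χ = V − E + F = 128 − 256 + 128 = 0.
For a closed orientable surface χ = 2 − 2g, so g = (2 − (0))/2 = 1.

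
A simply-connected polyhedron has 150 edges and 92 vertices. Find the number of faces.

Here V − E + F = 2.
F = 2 − V + E = 2 − 92 + 150 = 60.

60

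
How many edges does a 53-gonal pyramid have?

106

A pyramid on an n-gon base has one n-gon and n triangles: V = 53 + 1 = 54, E = 2·53 = 106, F = 53 + 1 = 54.
Check: V − E + F = 54 − 106 + 54 = 2.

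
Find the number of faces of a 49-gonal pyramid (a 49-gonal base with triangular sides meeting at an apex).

A pyramid on an n-gon base has one n-gon and n triangles: V = 49 + 1 = 50, E = 2·49 = 98, F = 49 + 1 = 50.

50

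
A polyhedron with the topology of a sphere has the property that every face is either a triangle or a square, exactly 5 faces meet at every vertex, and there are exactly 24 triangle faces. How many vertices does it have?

16

Let x be the number of squares; then F = 24 + x.
Edge–face incidences: 2E = 3·24 + 4·x = 72 + 4x.
Every vertex has degree 5, so 5V = 2E.
Euler: V − E + F = 2 ⇒ (2E)/5 − E + (24 + x) = 2.
Multiply by 10: 2·(2E) − 5·(2E) + 10·(24 + x) = 20, i.e. 240 + 10x − 3·(72 + 4x) = 20.
Collecting terms: −2x + 24 = 20, so −2x = −4, so x = 2.
Then 2E = 72 + 4·2 = 80, so E = 40, V = 2E/5 = 16, F = 24 + 2 = 26.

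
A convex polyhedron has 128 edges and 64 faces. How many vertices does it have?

66

Here V − E + F = 2.
V = 2 + E − F = 2 + 128 − 64 = 66.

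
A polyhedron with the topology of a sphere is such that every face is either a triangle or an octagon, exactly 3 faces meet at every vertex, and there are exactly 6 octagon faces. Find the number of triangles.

8

Let x be the number of triangles; then F = 6 + x.
Edge–face incidences: 2E = 8·6 + 3·x = 48 + 3x.
Every vertex has degree 3, so 3V = 2E.
Euler: V − E + F = 2 ⇒ (2E)/3 − E + (6 + x) = 2.
Multiply by 6: 2·(2E) − 3·(2E) + 6·(6 + x) = 12, i.e. 36 + 6x − (48 + 3x) = 12.
Collecting terms: 3x − 12 = 12, so 3x = 24, so x = 8.
Then 2E = 48 + 3·8 = 72, so E = 36, V = 2E/3 = 24, F = 6 + 8 = 14.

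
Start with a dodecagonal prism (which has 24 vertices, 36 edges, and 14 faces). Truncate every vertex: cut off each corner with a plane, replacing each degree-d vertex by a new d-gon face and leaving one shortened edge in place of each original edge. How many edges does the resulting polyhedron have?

Truncation replaces each original edge-end by a new vertex, so V′ = 2E = 72.
Each original edge survives, and each old vertex of degree d contributes d new edges; summing degrees gives Σd = 2E, so E′ = E + 2E = 3E = 108.
Each original face survives and each original vertex becomes one new face: F′ = F + V = 38.

108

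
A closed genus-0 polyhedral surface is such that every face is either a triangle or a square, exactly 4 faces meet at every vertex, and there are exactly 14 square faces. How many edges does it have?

40

Let x be the number of triangles; then F = 14 + x.
Edge–face incidences: 2E = 4·14 + 3·x = 56 + 3x.
Every vertex has degree 4, so 4V = 2E.
Euler: V − E + F = 2 ⇒ (2E)/4 − E + (14 + x) = 2.
Multiply by 8: 2·(2E) − 4·(2E) + 8·(14 + x) = 16, i.e. 112 + 8x − 2·(56 + 3x) = 16.
Collecting terms: 2x = 16, so x = 8.
Then 2E = 56 + 3·8 = 80, so E = 40, V = 2E/4 = 20, F = 14 + 8 = 22.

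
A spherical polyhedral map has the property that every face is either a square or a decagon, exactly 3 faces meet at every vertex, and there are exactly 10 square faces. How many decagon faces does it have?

Let x be the number of decagons; then F = 10 + x.
Edge–face incidences: 2E = 4·10 + 10·x = 40 + 10x.
Every vertex has degree 3, so 3V = 2E.
Euler: V − E + F = 2 ⇒ (2E)/3 − E + (10 + x) = 2.
Multiply by 6: 2·(2E) − 3·(2E) + 6·(10 + x) = 12, i.e. 60 + 6x − (40 + 10x) = 12.
Collecting terms: −4x + 20 = 12, so −4x = −8, so x = 2.
Then 2E = 40 + 10·2 = 60, so E = 30, V = 2E/3 = 20, F = 10 + 2 = 12.

2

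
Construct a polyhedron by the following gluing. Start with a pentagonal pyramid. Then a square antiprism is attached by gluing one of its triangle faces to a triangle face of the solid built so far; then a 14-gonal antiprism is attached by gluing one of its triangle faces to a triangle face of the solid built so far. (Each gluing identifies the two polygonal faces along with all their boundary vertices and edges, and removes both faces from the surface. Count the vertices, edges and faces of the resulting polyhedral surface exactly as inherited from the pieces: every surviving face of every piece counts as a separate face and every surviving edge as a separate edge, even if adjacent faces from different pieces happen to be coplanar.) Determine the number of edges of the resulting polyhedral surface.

A pentagonal pyramid: V=6, E=10, F=6.
Attach a square antiprism (V=8, E=16, F=10) along a 3-gon: merge 3 vertices and 3 edges, delete both glued faces → V=11, E=23, F=14.
Attach a 14-gonal antiprism (V=28, E=56, F=30) along a 3-gon: merge 3 vertices and 3 edges, delete both glued faces → V=36, E=76, F=42.
Check: V − E + F = 36 − 76 + 42 = 2.

76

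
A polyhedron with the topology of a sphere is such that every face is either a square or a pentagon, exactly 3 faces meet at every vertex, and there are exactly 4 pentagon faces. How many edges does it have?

Let x be the number of squares; then F = 4 + x.
Edge–face incidences: 2E = 5·4 + 4·x = 20 + 4x.
Every vertex has degree 3, so 3V = 2E.
Euler: V − E + F = 2 ⇒ (2E)/3 − E + (4 + x) = 2.
Multiply by 6: 2·(2E) − 3·(2E) + 6·(4 + x) = 12, i.e. 24 + 6x − (20 + 4x) = 12.
Collecting terms: 2x + 4 = 12, so 2x = 8, so x = 4.
Then 2E = 20 + 4·4 = 36, so E = 18, V = 2E/3 = 12, F = 4 + 4 = 8.

18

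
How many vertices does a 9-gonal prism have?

18

A prism on an n-gon has two n-gon bases and n rectangular sides: V = 2·9 = 18, E = 3·9 = 27, F = 9 + 2 = 11.
Check: V − E + F = 18 − 27 + 11 = 2.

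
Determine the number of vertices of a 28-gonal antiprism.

56

An antiprism on an n-gon has two n-gon caps and 2n triangles: V = 2·28 = 56, E = 4·28 = 112, F = 2·28 + 2 = 58.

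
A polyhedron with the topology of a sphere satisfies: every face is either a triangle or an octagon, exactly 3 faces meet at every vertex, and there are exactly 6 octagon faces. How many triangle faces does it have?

Let x be the number of triangles; then F = 6 + x.
Edge–face incidences: 2E = 8·6 + 3·x = 48 + 3x.
Every vertex has degree 3, so 3V = 2E.
Euler: V − E + F = 2 ⇒ (2E)/3 − E + (6 + x) = 2.
Multiply by 6: 2·(2E) − 3·(2E) + 6·(6 + x) = 12, i.e. 36 + 6x − (48 + 3x) = 12.
Collecting terms: 3x − 12 = 12, so 3x = 24, so x = 8.
Then 2E = 48 + 3·8 = 72, so E = 36, V = 2E/3 = 24, F = 6 + 8 = 14.

8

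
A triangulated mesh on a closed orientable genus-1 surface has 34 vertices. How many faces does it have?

68

χ = 2 − 2·1 = 0, and every face is a triangle so 3F = 2E.
V − E + F = 0 with E = 3F/2 gives 34 − (3/2 − 1)·F = 0, so F = 68 and E = 102.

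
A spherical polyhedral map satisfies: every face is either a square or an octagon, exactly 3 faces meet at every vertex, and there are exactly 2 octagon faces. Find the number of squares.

8

Let x be the number of squares; then F = 2 + x.
Edge–face incidences: 2E = 8·2 + 4·x = 16 + 4x.
Every vertex has degree 3, so 3V = 2E.
Euler: V − E + F = 2 ⇒ (2E)/3 − E + (2 + x) = 2.
Multiply by 6: 2·(2E) − 3·(2E) + 6·(2 + x) = 12, i.e. 12 + 6x − (16 + 4x) = 12.
Collecting terms: 2x − 4 = 12, so 2x = 16, so x = 8.
Then 2E = 16 + 4·8 = 48, so E = 24, V = 2E/3 = 16, F = 2 + 8 = 10.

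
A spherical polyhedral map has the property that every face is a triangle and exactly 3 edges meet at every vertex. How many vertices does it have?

Each face has 3 edges and each edge borders two faces, so 2E = 3F.
Each vertex has degree 3, so 3V = 2E and hence V = 3F/3.
Euler: V − E + F = 2 ⇒ (3F/3) − (3F/2) + F = 2.
Multiply by 6: (6 − 9 + 6)F = 12, i.e. 3F = 12.
So F = 4, E = 3·4/2 = 6, V = 3·4/3 = 4.

4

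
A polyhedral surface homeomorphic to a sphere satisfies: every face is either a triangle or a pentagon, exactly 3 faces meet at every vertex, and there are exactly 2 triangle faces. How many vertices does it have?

12

Let x be the number of pentagons; then F = 2 + x.
Edge–face incidences: 2E = 3·2 + 5·x = 6 + 5x.
Every vertex has degree 3, so 3V = 2E.
Euler: V − E + F = 2 ⇒ (2E)/3 − E + (2 + x) = 2.
Multiply by 6: 2·(2E) − 3·(2E) + 6·(2 + x) = 12, i.e. 12 + 6x − (6 + 5x) = 12.
Collecting terms: x + 6 = 12, so x = 6.
Then 2E = 6 + 5·6 = 36, so E = 18, V = 2E/3 = 12, F = 2 + 6 = 8.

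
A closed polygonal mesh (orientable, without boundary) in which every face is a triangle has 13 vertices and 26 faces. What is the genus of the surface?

1

Every face is a triangle, so 2E = 3·26 = 78, giving E = 39.
χ = V − E + F = 13 − 39 + 26 = 0.
For a closed orientable surface χ = 2 − 2g, so g = (2 − (0))/2 = 1.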